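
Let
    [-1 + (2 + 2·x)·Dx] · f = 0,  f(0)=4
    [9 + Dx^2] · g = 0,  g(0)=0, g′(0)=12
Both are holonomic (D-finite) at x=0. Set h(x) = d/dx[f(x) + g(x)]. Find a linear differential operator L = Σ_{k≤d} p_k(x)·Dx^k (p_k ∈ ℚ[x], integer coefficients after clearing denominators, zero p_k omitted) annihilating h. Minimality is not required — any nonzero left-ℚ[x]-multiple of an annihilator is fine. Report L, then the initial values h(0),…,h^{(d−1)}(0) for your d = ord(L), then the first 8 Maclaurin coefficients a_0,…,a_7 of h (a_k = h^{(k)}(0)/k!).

f: a_k = 4, 2, -1/2, 1/4, -5/32, 7/64, -21/256, 33/512, …
g: a_k = 0, 12, 0, -18, 0, 81/10, 0, -243/140, …
Weyl lclm of L_f,L_g ⇒ L₀ (ord ≤ 3).
Differentiate: ansatz ord ≤ ord L₀ ⇒ L.
L = (-153 - 216·x - 108·x^2) + (-234 - 666·x - 648·x^2 - 216·x^3)·Dx + (-17 - 24·x - 12·x^2)·Dx^2 + (-26 - 74·x - 72·x^2 - 24·x^3)·Dx^3  (order 3).
h: a_k = 14, -1, -213/4, -5/8, 2627/64, -63/128, -29949/2560, -429/1024, …
ICs: h(0) = 14, h′(0) = -1, h′′(0) = -213/2.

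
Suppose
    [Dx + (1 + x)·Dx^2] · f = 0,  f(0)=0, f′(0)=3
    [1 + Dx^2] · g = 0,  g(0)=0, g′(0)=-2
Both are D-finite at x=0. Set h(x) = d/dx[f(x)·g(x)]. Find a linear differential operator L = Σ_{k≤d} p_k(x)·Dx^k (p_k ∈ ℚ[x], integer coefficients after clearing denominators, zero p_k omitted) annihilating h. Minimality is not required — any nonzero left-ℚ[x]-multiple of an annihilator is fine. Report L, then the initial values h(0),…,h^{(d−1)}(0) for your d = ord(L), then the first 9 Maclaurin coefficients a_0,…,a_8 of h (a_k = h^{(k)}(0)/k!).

L = (-25 - 44·x - 42·x^2 + 12·x^3 + 43·x^4 + 24·x^5 + 4·x^6) + (-24 - 32·x + 20·x^2 + 60·x^3 + 40·x^4 + 8·x^5)·Dx + (-28 - 44·x - 14·x^2 + 72·x^3 + 98·x^4 + 48·x^5 + 8·x^6)·Dx^2 + (-24 - 32·x + 20·x^2 + 60·x^3 + 40·x^4 + 8·x^5)·Dx^3 + (-3 + 28·x^2 + 60·x^3 + 55·x^4 + 24·x^5 + 4·x^6)·Dx^4  (order 4).
h: a_k = 0, -12, 9, -4, 5, -11/2, 217/40, -113/21, 75/14, …
ICs: h(0) = 0, h′(0) = -12, h′′(0) = 18, h′′′(0) = -24.

f: a_k = 0, 3, -3/2, 1, -3/4, 3/5, -1/2, 3/7, -3/8, …
g: a_k = 0, -2, 0, 1/3, 0, -1/60, 0, 1/2520, 0, …
f·g: L₀ = L_f ⊗_s L_g, ord ≤ 2·2.
Differentiate: ansatz ord ≤ ord L₀ ⇒ L.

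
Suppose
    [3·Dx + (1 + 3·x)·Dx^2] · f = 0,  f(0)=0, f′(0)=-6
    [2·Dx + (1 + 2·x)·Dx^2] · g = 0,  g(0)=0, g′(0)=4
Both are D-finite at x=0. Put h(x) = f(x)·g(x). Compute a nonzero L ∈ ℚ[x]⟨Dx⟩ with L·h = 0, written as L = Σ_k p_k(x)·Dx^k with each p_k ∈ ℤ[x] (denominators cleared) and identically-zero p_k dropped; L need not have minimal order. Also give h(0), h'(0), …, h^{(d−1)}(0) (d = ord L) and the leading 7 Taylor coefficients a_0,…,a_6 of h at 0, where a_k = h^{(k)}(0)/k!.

L = (156 + 720·x + 864·x^2)·Dx + (310 + 2244·x + 5400·x^2 + 4320·x^3)·Dx^2 + (88 + 860·x + 3132·x^2 + 5040·x^3 + 3024·x^4)·Dx^3 + (5 + 62·x + 305·x^2 + 744·x^3 + 900·x^4 + 432·x^5)·Dx^4  (order 4).
h: a_k = 0, 0, -24, 60, -140, 330, -3978/5, …
ICs: h(0) = 0, h′(0) = 0, h′′(0) = -48, h′′′(0) = 360.

f: a_k = 0, -6, 9, -18, 81/2, -486/5, 243, …
g: a_k = 0, 4, -4, 16/3, -8, 64/5, -64/3, …
L₀ := L_f ⊗_s L_g (sym. prod.), ord ≤ 4.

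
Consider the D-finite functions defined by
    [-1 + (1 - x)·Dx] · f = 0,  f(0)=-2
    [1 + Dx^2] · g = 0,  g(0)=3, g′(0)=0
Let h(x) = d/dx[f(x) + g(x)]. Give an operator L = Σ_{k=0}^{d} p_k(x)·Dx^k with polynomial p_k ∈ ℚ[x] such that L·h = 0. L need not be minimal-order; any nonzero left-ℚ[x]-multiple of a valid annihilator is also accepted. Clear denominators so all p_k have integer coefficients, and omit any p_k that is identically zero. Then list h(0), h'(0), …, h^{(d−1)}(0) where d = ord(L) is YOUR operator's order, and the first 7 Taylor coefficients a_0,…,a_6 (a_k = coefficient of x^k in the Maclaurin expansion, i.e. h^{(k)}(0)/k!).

L = (26 - 4·x + 2·x^2) + (-7 + 9·x - 3·x^2 + x^3)·Dx + (26 - 4·x + 2·x^2)·Dx^2 + (-7 + 9·x - 3·x^2 + x^3)·Dx^3  (order 3).
h: a_k = -2, -7, -6, -15/2, -10, -481/40, -14, …
ICs: h(0) = -2, h′(0) = -7, h′′(0) = -12.

f: a_k = -2, -2, -2, -2, -2, -2, -2, …
g: a_k = 3, 0, -3/2, 0, 1/8, 0, -1/240, …
Sum ⇒ L₀ = lclm(L_f,L_g) in ℚ(x)⟨Dx⟩.
h₀' ⇒ L via d/dx closure of L₀.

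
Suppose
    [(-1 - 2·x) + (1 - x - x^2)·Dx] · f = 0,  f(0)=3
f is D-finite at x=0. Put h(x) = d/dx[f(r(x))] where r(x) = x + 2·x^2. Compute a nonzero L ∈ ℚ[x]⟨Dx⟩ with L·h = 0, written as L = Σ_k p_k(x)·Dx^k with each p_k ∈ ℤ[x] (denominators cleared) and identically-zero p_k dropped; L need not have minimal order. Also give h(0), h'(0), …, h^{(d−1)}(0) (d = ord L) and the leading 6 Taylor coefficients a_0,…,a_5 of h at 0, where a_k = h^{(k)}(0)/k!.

f: a_k = 3, 3, 6, 9, 15, 24, …
f∘r: x↦r, Dx↦Dx/r' in L_f ⇒ L₀.
Derive L from L₀ (diff closure).
L = (8 + 42·x + 126·x^2 + 208·x^3 + 408·x^4 + 480·x^5 + 320·x^6) + (-1 - 5·x - 3·x^2 + 18·x^3 + 80·x^4 + 120·x^5 + 112·x^6 + 64·x^7)·Dx  (order 1).
h: a_k = 3, 24, 99, 372, 1260, 4266, …
ICs: h(0) = 3.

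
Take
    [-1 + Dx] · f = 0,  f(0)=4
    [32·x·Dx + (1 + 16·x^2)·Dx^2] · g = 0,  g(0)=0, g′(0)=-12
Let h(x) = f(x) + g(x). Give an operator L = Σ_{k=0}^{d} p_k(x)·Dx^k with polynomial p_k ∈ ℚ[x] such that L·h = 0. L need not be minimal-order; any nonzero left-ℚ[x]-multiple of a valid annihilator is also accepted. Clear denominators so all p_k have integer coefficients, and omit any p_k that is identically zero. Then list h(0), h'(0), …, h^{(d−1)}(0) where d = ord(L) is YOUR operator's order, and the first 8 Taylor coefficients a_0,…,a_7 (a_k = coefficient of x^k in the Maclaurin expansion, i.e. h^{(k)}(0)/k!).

L = (32 - 32·x - 1536·x^2 - 512·x^3)·Dx + (-33 + 1504·x^2 - 256·x^4)·Dx^2 + (1 + 32·x + 32·x^2 + 512·x^3 + 256·x^4)·Dx^3  (order 3).
h: a_k = 4, -8, 2, 194/3, 1/6, -18431/30, 1/180, 8847361/1260, …
ICs: h(0) = 4, h′(0) = -8, h′′(0) = 4.

f: a_k = 4, 4, 2, 2/3, 1/6, 1/30, 1/180, 1/1260, …
g: a_k = 0, -12, 0, 64, 0, -3072/5, 0, 49152/7, …
Sum ⇒ L₀ = lclm(L_f,L_g) in ℚ(x)⟨Dx⟩.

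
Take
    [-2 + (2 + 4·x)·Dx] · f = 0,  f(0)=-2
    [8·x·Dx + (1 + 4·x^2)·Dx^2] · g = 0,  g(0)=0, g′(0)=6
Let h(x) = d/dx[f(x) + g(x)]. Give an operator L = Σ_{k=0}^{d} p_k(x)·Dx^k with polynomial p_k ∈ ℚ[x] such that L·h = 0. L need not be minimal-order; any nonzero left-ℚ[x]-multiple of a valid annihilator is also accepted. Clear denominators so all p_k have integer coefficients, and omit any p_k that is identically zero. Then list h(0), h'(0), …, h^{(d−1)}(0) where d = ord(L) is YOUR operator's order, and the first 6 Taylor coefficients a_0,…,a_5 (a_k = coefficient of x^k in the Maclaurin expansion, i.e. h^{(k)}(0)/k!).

f: a_k = -2, -2, 1, -1, 5/4, -7/4, …
g: a_k = 0, 6, 0, -8, 0, 96/5, …
Sum ⇒ L₀ = lclm(L_f,L_g) in ℚ(x)⟨Dx⟩.
h=h₀': d/dx-closure on L₀ ⇒ L.
L = (-8 - 40·x + 96·x^2 + 96·x^3) + (-11 - 32·x + 40·x^2 + 384·x^3 + 336·x^4)·Dx + (-1 + 6·x + 24·x^2 + 48·x^3 + 112·x^4 + 96·x^5)·Dx^2  (order 2).
h: a_k = 4, 2, -27, 5, 349/4, 63/4, …
ICs: h(0) = 4, h′(0) = 2.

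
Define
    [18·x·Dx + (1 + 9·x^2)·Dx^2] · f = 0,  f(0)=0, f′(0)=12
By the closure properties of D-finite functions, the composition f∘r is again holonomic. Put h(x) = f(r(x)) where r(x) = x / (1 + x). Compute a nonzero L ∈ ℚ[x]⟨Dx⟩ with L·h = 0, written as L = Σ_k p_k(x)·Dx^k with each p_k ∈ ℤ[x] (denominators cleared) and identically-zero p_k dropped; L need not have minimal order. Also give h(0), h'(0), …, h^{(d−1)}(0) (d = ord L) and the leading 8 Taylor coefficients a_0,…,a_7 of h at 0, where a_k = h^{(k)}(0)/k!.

L = (2 + 20·x)·Dx + (1 + 2·x + 10·x^2)·Dx^2  (order 2).
h: a_k = 0, 12, -12, -24, 96, -48/5, -624, 7968/7, …
ICs: h(0) = 0, h′(0) = 12.

f: a_k = 0, 12, 0, -36, 0, 972/5, 0, -8748/7, …
Substitute x→r, Dx→(1/r')Dx; clear ⇒ L₀.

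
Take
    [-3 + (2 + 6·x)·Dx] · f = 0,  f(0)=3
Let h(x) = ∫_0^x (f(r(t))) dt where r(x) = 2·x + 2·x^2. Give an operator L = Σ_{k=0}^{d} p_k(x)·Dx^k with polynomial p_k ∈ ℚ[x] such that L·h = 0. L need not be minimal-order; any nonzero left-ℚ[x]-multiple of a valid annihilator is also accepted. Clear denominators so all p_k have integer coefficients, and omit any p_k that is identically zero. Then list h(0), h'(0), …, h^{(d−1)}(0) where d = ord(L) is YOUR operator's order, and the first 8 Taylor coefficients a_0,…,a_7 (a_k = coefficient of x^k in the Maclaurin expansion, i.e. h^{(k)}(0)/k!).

f: a_k = 3, 9/2, -27/8, 81/16, -1215/128, 5103/256, -45927/1024, 216513/2048, …
Change of var in L_f (x↦r) gives L₀.
h=∫h₀ ⇒ L = L₀·Dx.
L = (-3 - 6·x)·Dx + (1 + 6·x + 6·x^2)·Dx^2  (order 2).
h: a_k = 0, 3, 9/2, -3/2, 27/8, -351/40, 405/16, -8829/112, …
ICs: h(0) = 0, h′(0) = 3.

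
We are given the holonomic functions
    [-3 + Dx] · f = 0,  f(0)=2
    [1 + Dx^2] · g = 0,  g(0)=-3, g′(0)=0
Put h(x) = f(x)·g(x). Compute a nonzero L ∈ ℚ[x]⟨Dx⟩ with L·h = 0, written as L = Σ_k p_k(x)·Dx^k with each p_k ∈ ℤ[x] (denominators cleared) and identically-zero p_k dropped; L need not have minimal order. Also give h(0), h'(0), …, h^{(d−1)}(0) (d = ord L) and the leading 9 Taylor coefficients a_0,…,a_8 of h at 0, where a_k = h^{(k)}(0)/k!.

L = 10 - 6·Dx + Dx^2  (order 2).
h: a_k = -6, -18, -24, -18, -7, 3/5, 44/15, 83/35, 527/420, …
ICs: h(0) = -6, h′(0) = -18.

f: a_k = 2, 6, 9, 9, 27/4, 81/20, 81/40, 243/280, 729/2240, …
g: a_k = -3, 0, 3/2, 0, -1/8, 0, 1/240, 0, -1/13440, …
L₀ := L_f ⊗_s L_g (sym. prod.), ord ≤ 2.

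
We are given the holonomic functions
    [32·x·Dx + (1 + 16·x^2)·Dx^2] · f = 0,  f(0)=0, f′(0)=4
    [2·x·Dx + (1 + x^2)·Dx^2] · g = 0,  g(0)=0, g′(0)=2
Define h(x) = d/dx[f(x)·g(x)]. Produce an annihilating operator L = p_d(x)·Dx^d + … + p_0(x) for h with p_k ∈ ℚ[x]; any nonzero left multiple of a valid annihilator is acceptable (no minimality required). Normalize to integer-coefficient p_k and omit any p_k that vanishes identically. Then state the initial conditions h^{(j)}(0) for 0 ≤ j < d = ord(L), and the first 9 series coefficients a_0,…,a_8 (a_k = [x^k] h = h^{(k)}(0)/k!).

f: a_k = 0, 4, 0, -64/3, 0, 1024/5, 0, -16384/7, 0, …
g: a_k = 0, 2, 0, -2/3, 0, 2/5, 0, -2/7, 0, …
h₀=f·g: eliminate ⇒ L₀, order ≤ 2·2.
h₀' ⇒ L via d/dx closure of L₀.
L = (-384·x - 10880·x^3 - 16384·x^5 + 34816·x^7 + 98304·x^9) + (-68 - 3916·x^2 - 19584·x^4 - 14336·x^6 + 121856·x^8 + 147456·x^10)·Dx + (-136·x - 2632·x^3 - 6528·x^5 + 16448·x^7 + 69632·x^9 + 49152·x^11)·Dx^2 + (-1 - 34·x^2 - 305·x^4 + 4880·x^8 + 8704·x^10 + 4096·x^12)·Dx^3  (order 3).
h: a_k = 0, 16, 0, -544/3, 0, 38288/15, 0, -4054976/105, 0, …
ICs: h(0) = 0, h′(0) = 16, h′′(0) = 0.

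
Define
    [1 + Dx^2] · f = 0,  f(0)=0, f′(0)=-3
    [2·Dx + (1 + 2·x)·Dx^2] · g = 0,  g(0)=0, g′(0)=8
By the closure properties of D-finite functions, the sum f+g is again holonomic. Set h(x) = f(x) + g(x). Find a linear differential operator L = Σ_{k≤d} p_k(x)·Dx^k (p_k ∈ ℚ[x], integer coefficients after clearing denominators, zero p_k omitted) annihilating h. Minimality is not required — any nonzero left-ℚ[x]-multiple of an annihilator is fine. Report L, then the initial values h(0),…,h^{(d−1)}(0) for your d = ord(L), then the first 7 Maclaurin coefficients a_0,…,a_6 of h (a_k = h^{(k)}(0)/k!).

L = (50 + 8·x + 8·x^2)·Dx + (9 + 22·x + 12·x^2 + 8·x^3)·Dx^2 + (50 + 8·x + 8·x^2)·Dx^3 + (9 + 22·x + 12·x^2 + 8·x^3)·Dx^4  (order 4).
h: a_k = 0, 5, -8, 67/6, -16, 1023/40, -128/3, …
ICs: h(0) = 0, h′(0) = 5, h′′(0) = -16, h′′′(0) = 67.

f: a_k = 0, -3, 0, 1/2, 0, -1/40, 0, …
g: a_k = 0, 8, -8, 32/3, -16, 128/5, -128/3, …
f+g: L₀ = lclm(L_f,L_g), ord ≤ 2+2.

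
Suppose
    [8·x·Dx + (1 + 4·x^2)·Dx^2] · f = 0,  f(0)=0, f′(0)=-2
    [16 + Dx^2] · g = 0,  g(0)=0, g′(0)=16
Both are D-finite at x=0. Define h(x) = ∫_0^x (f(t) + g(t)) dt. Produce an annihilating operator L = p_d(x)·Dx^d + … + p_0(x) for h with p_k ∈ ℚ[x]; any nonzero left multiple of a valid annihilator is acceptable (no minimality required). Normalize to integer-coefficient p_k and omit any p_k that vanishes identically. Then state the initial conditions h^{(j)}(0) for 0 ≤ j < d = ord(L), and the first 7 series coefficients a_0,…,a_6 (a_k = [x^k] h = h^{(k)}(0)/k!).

f: a_k = 0, -2, 0, 8/3, 0, -32/5, 0, …
g: a_k = 0, 16, 0, -128/3, 0, 512/15, 0, …
L₀ := lclm(L_f,L_g); ord L₀ ≤ 2+2.
h=∫₀ˣh₀: take L = L₀·Dx.
L = (-512·x + 5120·x^3 + 4096·x^5)·Dx^2 + (16 + 512·x^2 + 2304·x^4 + 2048·x^6)·Dx^3 + (-32·x + 320·x^3 + 256·x^5)·Dx^4 + (1 + 32·x^2 + 144·x^4 + 128·x^6)·Dx^5  (order 5).
h: a_k = 0, 0, 7, 0, -10, 0, 208/45, …
ICs: h(0) = 0, h′(0) = 0, h′′(0) = 14, h′′′(0) = 0, h′′′′(0) = -240.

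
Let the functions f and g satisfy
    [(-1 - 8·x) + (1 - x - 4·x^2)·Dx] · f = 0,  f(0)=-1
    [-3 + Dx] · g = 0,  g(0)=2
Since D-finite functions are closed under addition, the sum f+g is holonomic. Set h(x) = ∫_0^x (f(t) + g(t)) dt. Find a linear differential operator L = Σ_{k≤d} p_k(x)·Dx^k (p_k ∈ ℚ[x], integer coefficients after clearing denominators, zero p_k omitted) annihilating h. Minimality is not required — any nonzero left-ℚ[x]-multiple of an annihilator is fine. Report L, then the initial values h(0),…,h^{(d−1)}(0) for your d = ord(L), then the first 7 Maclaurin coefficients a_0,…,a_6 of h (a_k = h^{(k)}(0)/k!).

L = (-21 - 9·x - 396·x^2 - 288·x^3)·Dx + (1 + 42·x + 159·x^2 - 72·x^3 - 144·x^4)·Dx^2 + (2 - 13·x - 9·x^2 + 56·x^3 + 48·x^4)·Dx^3  (order 3).
h: a_k = 0, 1, 5/2, 4/3, 0, -89/20, -1219/120, …
ICs: h(0) = 0, h′(0) = 1, h′′(0) = 5.

f: a_k = -1, -1, -5, -9, -29, -65, -181, …
g: a_k = 2, 6, 9, 9, 27/4, 81/20, 81/40, …
Weyl lclm of L_f,L_g ⇒ L₀ (ord ≤ 2).
∫: right-multiply L₀ by Dx.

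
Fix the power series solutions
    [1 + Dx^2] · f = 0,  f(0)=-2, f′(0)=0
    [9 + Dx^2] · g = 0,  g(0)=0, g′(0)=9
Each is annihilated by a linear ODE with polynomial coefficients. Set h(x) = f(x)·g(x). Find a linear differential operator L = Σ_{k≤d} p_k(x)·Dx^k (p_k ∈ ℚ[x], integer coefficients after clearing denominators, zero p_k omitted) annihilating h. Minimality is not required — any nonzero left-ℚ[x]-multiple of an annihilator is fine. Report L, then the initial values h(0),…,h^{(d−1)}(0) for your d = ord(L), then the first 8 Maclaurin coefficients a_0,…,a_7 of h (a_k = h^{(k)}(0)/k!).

f: a_k = -2, 0, 1, 0, -1/12, 0, 1/360, 0, …
g: a_k = 0, 9, 0, -27/2, 0, 243/40, 0, -729/560, …
f·g: L₀ = L_f ⊗_s L_g, ord ≤ 2·2.
L = 64 + 20·Dx^2 + Dx^4  (order 4).
h: a_k = 0, -18, 0, 36, 0, -132/5, 0, 344/35, …
ICs: h(0) = 0, h′(0) = -18, h′′(0) = 0, h′′′(0) = 216.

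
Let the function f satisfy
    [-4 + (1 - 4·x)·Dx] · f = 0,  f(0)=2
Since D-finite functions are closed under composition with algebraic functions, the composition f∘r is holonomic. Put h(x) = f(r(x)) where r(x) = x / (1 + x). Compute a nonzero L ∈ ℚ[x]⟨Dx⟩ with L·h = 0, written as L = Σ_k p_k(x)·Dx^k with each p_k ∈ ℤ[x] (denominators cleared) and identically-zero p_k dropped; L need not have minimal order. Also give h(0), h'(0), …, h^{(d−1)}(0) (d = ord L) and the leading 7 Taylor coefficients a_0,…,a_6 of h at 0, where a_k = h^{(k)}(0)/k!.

f: a_k = 2, 8, 32, 128, 512, 2048, 8192, …
h₀=f(r): pull back L_f along r ⇒ L₀.
L = 4 + (-1 + 2·x + 3·x^2)·Dx  (order 1).
h: a_k = 2, 8, 24, 72, 216, 648, 1944, …
ICs: h(0) = 2.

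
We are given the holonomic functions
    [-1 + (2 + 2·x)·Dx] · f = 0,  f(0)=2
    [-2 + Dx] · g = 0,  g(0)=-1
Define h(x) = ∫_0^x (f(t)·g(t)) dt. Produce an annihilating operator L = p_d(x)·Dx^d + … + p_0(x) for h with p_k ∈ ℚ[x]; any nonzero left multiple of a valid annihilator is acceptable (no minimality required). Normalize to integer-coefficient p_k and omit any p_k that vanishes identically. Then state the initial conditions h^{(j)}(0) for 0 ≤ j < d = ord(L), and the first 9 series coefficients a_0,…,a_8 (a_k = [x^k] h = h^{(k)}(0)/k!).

L = (-5 - 4·x)·Dx + (2 + 2·x)·Dx^2  (order 2).
h: a_k = 0, -2, -5/2, -23/12, -103/96, -449/960, -1949/11520, -1643/32256, -36047/2580480, …
ICs: h(0) = 0, h′(0) = -2.

f: a_k = 2, 1, -1/4, 1/8, -5/64, 7/128, -21/512, 33/1024, -429/16384, …
g: a_k = -1, -2, -2, -4/3, -2/3, -4/15, -4/45, -8/315, -2/315, …
h₀=f·g: eliminate ⇒ L₀, order ≤ 1·1.
h=∫₀ˣh₀: take L = L₀·Dx.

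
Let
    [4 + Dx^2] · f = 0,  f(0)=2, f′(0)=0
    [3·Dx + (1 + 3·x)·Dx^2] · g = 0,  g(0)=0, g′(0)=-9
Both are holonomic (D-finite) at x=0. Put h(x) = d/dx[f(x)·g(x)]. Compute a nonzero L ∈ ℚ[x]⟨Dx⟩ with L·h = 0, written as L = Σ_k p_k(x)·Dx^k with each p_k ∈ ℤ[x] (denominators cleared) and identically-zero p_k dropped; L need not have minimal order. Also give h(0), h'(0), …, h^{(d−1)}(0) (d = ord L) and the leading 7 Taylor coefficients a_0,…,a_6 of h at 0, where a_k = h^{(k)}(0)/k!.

f: a_k = 2, 0, -4, 0, 4/3, 0, -8/45, …
g: a_k = 0, -9, 27/2, -27, 243/4, -729/5, 729/2, …
Sym-product of L_f,L_g gives L₀ (≤ ord 4).
Differentiate: ansatz ord ≤ ord L₀ ⇒ L.
L = (-21880 - 49536·x - 195264·x^2 - 252288·x^3 + 225504·x^4 + 746496·x^5 + 373248·x^6) + (-9384 - 44856·x - 47520·x^2 + 90720·x^3 + 311040·x^4 + 186624·x^5)·Dx + (-6026 - 16344·x - 53892·x^2 - 32832·x^3 + 182736·x^4 + 373248·x^5 + 186624·x^6)·Dx^2 + (-2346 - 11214·x - 11880·x^2 + 22680·x^3 + 77760·x^4 + 46656·x^5)·Dx^3 + (-139 - 990·x - 1269·x^2 + 7560·x^3 + 31590·x^4 + 46656·x^5 + 23328·x^6)·Dx^4  (order 4).
h: a_k = -18, 54, -54, 270, -978, 3024, -46402/5, …
ICs: h(0) = -18, h′(0) = 54, h′′(0) = -108, h′′′(0) = 1620.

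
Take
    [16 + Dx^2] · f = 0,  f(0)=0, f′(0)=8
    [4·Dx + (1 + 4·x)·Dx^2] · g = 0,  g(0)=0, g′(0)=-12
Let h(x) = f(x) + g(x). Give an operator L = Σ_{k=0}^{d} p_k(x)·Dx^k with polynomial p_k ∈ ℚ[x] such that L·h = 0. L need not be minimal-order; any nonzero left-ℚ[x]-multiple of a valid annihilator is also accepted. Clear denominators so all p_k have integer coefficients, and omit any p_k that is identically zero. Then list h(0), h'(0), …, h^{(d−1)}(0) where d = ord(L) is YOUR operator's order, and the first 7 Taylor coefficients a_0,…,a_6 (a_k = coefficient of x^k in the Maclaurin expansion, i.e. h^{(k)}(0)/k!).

L = (448 + 512·x + 1024·x^2)·Dx + (48 + 320·x + 768·x^2 + 1024·x^3)·Dx^2 + (28 + 32·x + 64·x^2)·Dx^3 + (3 + 20·x + 48·x^2 + 64·x^3)·Dx^4  (order 4).
h: a_k = 0, -4, 24, -256/3, 192, -1792/3, 2048, …
ICs: h(0) = 0, h′(0) = -4, h′′(0) = 48, h′′′(0) = -512.

f: a_k = 0, 8, 0, -64/3, 0, 256/15, 0, …
g: a_k = 0, -12, 24, -64, 192, -3072/5, 2048, …
Sum ⇒ L₀ = lclm(L_f,L_g) in ℚ(x)⟨Dx⟩.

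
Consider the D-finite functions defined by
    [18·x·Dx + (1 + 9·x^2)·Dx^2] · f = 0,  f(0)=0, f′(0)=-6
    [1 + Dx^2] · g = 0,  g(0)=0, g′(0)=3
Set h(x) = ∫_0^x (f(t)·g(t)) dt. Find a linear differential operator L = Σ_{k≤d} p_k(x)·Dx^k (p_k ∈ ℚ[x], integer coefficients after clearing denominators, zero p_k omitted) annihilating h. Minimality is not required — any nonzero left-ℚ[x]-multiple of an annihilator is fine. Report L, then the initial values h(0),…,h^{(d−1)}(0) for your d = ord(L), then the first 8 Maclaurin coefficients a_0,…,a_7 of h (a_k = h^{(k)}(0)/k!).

f: a_k = 0, -6, 0, 18, 0, -486/5, 0, 4374/7, …
g: a_k = 0, 3, 0, -1/2, 0, 1/40, 0, -1/1680, …
f·g: L₀ = L_f ⊗_s L_g, ord ≤ 2·2.
h=∫h₀ ⇒ L = L₀·Dx.
L = (370 + 9594·x^2 + 4131·x^4 + 2916·x^6 + 6561·x^8)·Dx + (684·x + 6804·x^3 + 8748·x^5 + 26244·x^7)·Dx^2 + (380 + 9792·x^2 + 5346·x^4 + 5832·x^6 + 13122·x^8)·Dx^3 + (684·x + 6804·x^3 + 8748·x^5 + 26244·x^7)·Dx^4 + (10 + 198·x^2 + 1215·x^4 + 2916·x^6 + 6561·x^8)·Dx^5  (order 5).
h: a_k = 0, 0, 0, -6, 0, 57/5, 0, -1203/28, …
ICs: h(0) = 0, h′(0) = 0, h′′(0) = 0, h′′′(0) = -36, h′′′′(0) = 0.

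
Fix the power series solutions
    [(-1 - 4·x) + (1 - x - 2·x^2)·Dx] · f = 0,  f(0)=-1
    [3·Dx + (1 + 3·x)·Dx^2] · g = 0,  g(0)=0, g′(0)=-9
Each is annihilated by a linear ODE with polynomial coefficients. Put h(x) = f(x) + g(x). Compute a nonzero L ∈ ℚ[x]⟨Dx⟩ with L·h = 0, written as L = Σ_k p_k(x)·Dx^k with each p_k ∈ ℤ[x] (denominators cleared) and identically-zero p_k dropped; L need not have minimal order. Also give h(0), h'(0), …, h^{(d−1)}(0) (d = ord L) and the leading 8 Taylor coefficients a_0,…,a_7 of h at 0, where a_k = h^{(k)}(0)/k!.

f: a_k = -1, -1, -3, -5, -11, -21, -43, -85, …
g: a_k = 0, -9, 27/2, -27, 243/4, -729/5, 729/2, -6561/7, …
Sum ⇒ L₀ = lclm(L_f,L_g) in ℚ(x)⟨Dx⟩.
L = (66 + 270·x + 576·x^2 + 336·x^3 + 288·x^4)·Dx + (4 + 96·x + 492·x^2 + 832·x^3 + 696·x^4 + 480·x^5)·Dx^2 + (-3 - 19·x - 25·x^2 + 39·x^3 + 116·x^4 + 164·x^5 + 96·x^6)·Dx^3  (order 3).
h: a_k = -1, -10, 21/2, -32, 199/4, -834/5, 643/2, -7156/7, …
ICs: h(0) = -1, h′(0) = -10, h′′(0) = 21.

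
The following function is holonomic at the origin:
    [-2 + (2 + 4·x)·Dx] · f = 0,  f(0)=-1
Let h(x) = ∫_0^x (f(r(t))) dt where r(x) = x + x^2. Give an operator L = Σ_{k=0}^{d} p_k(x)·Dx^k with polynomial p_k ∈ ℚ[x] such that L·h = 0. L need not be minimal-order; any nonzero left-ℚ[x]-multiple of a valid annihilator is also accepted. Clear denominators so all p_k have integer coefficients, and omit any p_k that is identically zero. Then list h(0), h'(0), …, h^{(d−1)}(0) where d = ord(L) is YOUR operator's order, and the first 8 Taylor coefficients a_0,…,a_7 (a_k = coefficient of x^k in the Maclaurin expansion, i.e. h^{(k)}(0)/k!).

f: a_k = -1, -1, 1/2, -1/2, 5/8, -7/8, 21/16, -33/16, …
f∘r: x↦r, Dx↦Dx/r' in L_f ⇒ L₀.
h=∫h₀ ⇒ L = L₀·Dx.
L = (-1 - 2·x)·Dx + (1 + 2·x + 2·x^2)·Dx^2  (order 2).
h: a_k = 0, -1, -1/2, -1/6, 1/8, -3/40, 1/48, 3/112, …
ICs: h(0) = 0, h′(0) = -1.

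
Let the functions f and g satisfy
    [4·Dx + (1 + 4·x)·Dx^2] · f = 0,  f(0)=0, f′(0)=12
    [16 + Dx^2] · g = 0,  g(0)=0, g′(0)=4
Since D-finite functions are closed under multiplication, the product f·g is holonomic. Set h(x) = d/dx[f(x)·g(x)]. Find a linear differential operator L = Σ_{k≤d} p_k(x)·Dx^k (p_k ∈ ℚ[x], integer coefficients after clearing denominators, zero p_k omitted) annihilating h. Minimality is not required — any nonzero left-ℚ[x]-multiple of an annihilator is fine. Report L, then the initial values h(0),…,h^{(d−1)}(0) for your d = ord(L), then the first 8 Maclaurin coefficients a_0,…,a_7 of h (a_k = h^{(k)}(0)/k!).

f: a_k = 0, 12, -24, 64, -192, 3072/5, -2048, 49152/7, …
g: a_k = 0, 4, 0, -32/3, 0, 128/15, 0, -1024/315, …
Product ⇒ symmetric product L₀, ord ≤ 4.
h₀' ⇒ L via d/dx closure of L₀.
L = (-6400 - 45056·x - 172032·x^2 + 196608·x^3 + 2818048·x^4 + 6291456·x^5 + 4194304·x^6) + (-1536 - 8192·x + 20480·x^2 + 245760·x^3 + 655360·x^4 + 524288·x^5)·Dx + (-448 - 2816·x - 3584·x^2 + 73728·x^3 + 401408·x^4 + 786432·x^5 + 524288·x^6)·Dx^2 + (-96 - 512·x + 1280·x^2 + 15360·x^3 + 40960·x^4 + 32768·x^5)·Dx^3 + (-3 + 448·x^2 + 3840·x^3 + 14080·x^4 + 24576·x^5 + 16384·x^6)·Dx^4  (order 4).
h: a_k = 0, 96, -288, 512, -2560, 11264, -222208/5, 3702784/21, …
ICs: h(0) = 0, h′(0) = 96, h′′(0) = -576, h′′′(0) = 3072.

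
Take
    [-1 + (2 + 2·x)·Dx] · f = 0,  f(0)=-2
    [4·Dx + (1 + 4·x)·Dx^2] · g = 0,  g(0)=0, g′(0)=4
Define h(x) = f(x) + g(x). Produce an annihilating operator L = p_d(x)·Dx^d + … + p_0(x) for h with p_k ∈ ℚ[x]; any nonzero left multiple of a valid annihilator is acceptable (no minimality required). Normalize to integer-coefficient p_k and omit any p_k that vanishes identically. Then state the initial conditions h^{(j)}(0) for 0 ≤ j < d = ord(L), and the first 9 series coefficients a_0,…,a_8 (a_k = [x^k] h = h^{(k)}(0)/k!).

L = (52 + 16·x)·Dx + (125 + 232·x + 80·x^2)·Dx^2 + (14 + 78·x + 96·x^2 + 32·x^3)·Dx^3  (order 3).
h: a_k = -2, 3, -31/4, 509/24, -4091/64, 131037/640, -1048513/1536, 16776985/7168, -134217299/16384, …
ICs: h(0) = -2, h′(0) = 3, h′′(0) = -31/2.

f: a_k = -2, -1, 1/4, -1/8, 5/64, -7/128, 21/512, -33/1024, 429/16384, …
g: a_k = 0, 4, -8, 64/3, -64, 1024/5, -2048/3, 16384/7, -8192, …
f+g: L₀ = lclm(L_f,L_g), ord ≤ 1+2.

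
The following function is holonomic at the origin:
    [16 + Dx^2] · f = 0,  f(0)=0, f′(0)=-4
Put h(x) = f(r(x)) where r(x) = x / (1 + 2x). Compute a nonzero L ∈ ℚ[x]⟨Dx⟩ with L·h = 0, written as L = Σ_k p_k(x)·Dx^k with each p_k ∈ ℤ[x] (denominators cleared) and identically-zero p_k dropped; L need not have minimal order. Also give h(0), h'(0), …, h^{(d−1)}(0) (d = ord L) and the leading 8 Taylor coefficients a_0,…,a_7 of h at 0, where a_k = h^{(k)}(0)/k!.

L = 16 + (4 + 24·x + 48·x^2 + 32·x^3)·Dx + (1 + 8·x + 24·x^2 + 32·x^3 + 16·x^4)·Dx^2  (order 2).
h: a_k = 0, -4, 8, -16/3, -32, 2752/15, -640, 565504/315, …
ICs: h(0) = 0, h′(0) = -4.

f: a_k = 0, -4, 0, 32/3, 0, -128/15, 0, 1024/315, …
f∘r: x↦r, Dx↦Dx/r' in L_f ⇒ L₀.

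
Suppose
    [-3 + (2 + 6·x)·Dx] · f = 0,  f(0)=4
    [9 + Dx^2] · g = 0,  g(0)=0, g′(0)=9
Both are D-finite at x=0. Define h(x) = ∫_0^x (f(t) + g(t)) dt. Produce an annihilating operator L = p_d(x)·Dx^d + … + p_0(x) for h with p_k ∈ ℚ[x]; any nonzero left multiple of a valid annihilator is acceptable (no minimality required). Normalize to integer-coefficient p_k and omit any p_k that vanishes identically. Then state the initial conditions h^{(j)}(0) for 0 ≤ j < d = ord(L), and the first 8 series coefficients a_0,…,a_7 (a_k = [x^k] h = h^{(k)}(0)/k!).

L = (-63 - 216·x - 324·x^2)·Dx + (18 + 198·x + 648·x^2 + 648·x^3)·Dx^2 + (-7 - 24·x - 36·x^2)·Dx^3 + (2 + 22·x + 72·x^2 + 72·x^3)·Dx^4  (order 4).
h: a_k = 0, 4, 15/2, -3/2, -27/16, -81/32, 3483/640, -2187/256, …
ICs: h(0) = 0, h′(0) = 4, h′′(0) = 15, h′′′(0) = -9.

f: a_k = 4, 6, -9/2, 27/4, -405/32, 1701/64, -15309/256, 72171/512, …
g: a_k = 0, 9, 0, -27/2, 0, 243/40, 0, -729/560, …
L₀ := lclm(L_f,L_g); ord L₀ ≤ 1+2.
∫: right-multiply L₀ by Dx.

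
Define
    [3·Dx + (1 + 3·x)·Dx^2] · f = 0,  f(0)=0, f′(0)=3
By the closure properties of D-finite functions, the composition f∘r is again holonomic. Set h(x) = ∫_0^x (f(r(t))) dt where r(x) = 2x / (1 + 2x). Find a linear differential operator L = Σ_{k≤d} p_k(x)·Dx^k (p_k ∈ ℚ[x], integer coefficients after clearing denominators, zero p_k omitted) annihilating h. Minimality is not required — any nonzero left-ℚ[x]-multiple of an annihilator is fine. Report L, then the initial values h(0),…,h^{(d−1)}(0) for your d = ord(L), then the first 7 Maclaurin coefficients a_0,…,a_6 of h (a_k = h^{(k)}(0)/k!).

f: a_k = 0, 3, -9/2, 9, -81/4, 243/5, -243/2, …
h₀=f(r): pull back L_f along r ⇒ L₀.
Integrate: L := L₀·Dx.
L = (10 + 32·x)·Dx^2 + (1 + 10·x + 16·x^2)·Dx^3  (order 3).
h: a_k = 0, 0, 3, -10, 42, -204, 5456/5, …
ICs: h(0) = 0, h′(0) = 0, h′′(0) = 6.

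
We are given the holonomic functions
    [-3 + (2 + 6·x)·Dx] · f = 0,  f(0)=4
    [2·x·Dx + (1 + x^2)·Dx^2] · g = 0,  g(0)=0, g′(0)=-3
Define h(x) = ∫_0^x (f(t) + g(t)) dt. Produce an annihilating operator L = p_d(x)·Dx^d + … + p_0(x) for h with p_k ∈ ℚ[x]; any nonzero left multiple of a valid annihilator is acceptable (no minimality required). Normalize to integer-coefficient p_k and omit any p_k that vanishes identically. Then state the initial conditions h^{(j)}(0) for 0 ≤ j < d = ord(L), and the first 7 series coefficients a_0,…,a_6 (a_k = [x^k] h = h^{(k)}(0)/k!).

L = (-12 - 90·x + 36·x^2 + 54·x^3)·Dx^2 + (-35 - 48·x - 102·x^2 + 144·x^3 + 189·x^4)·Dx^3 + (-6 - 10·x + 36·x^2 + 44·x^3 + 42·x^4 + 54·x^5)·Dx^4  (order 4).
h: a_k = 0, 4, 3/2, -3/2, 31/16, -81/32, 2771/640, …
ICs: h(0) = 0, h′(0) = 4, h′′(0) = 3, h′′′(0) = -9.

f: a_k = 4, 6, -9/2, 27/4, -405/32, 1701/64, -15309/256, …
g: a_k = 0, -3, 0, 1, 0, -3/5, 0, …
L₀ := lclm(L_f,L_g); ord L₀ ≤ 1+2.
h=∫h₀ ⇒ L = L₀·Dx.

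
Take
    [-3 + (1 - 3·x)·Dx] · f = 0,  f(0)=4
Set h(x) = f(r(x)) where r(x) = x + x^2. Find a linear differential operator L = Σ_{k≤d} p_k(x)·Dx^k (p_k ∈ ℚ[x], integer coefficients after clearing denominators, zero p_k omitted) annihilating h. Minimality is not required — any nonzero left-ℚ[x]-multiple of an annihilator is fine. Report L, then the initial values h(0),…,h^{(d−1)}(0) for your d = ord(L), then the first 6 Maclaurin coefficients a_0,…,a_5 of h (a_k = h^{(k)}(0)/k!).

L = (3 + 6·x) + (-1 + 3·x + 3·x^2)·Dx  (order 1).
h: a_k = 4, 12, 48, 180, 684, 2592, …
ICs: h(0) = 4.

f: a_k = 4, 12, 36, 108, 324, 972, …
Substitute x→r, Dx→(1/r')Dx; clear ⇒ L₀.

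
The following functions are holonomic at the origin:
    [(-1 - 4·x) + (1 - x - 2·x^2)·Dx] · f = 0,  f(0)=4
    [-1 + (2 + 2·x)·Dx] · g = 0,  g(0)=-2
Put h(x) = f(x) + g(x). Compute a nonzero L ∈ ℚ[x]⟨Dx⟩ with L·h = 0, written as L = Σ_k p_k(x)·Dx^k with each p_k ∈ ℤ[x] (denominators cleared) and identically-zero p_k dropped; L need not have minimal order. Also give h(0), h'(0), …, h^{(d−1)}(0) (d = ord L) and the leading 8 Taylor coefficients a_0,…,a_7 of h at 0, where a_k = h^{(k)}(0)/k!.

f: a_k = 4, 4, 12, 20, 44, 84, 172, 340, …
g: a_k = -2, -1, 1/4, -1/8, 5/64, -7/128, 21/512, -33/1024, …
L₀ := lclm(L_f,L_g); ord L₀ ≤ 1+1.
L = (-13 - 26·x - 40·x^2) + (25 + 69·x + 144·x^2 + 100·x^3)·Dx + (-2 - 20·x + 6·x^2 + 64·x^3 + 40·x^4)·Dx^2  (order 2).
h: a_k = 2, 3, 49/4, 159/8, 2821/64, 10745/128, 88085/512, 348127/1024, …
ICs: h(0) = 2, h′(0) = 3.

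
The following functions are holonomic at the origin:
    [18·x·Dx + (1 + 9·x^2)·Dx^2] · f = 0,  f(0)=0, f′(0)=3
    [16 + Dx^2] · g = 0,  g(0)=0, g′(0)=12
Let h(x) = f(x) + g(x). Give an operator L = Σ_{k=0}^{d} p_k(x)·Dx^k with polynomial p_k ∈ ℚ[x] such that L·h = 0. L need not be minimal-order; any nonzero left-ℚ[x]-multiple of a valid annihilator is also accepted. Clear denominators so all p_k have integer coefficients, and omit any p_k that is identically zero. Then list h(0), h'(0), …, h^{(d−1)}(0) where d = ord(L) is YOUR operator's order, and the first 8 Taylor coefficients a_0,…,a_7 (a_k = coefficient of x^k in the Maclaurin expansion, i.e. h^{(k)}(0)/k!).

f: a_k = 0, 3, 0, -9, 0, 243/5, 0, -2187/7, …
g: a_k = 0, 12, 0, -32, 0, 128/5, 0, -1024/105, …
f+g: L₀ = lclm(L_f,L_g), ord ≤ 2+2.
L = (-13248·x + 181440·x^3 + 186624·x^5)·Dx + (-16 + 6048·x^2 + 66096·x^4 + 93312·x^6)·Dx^2 + (-828·x + 11340·x^3 + 11664·x^5)·Dx^3 + (-1 + 378·x^2 + 4131·x^4 + 5832·x^6)·Dx^4  (order 4).
h: a_k = 0, 15, 0, -41, 0, 371/5, 0, -33829/105, …
ICs: h(0) = 0, h′(0) = 15, h′′(0) = 0, h′′′(0) = -246.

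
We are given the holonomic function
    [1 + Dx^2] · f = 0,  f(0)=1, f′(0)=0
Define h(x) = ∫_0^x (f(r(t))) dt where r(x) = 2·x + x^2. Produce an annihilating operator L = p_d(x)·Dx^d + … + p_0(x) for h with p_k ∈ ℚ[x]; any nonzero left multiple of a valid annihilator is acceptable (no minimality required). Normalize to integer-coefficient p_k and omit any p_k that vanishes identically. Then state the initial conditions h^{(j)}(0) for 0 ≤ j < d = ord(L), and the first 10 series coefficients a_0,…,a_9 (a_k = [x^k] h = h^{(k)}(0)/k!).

f: a_k = 1, 0, -1/2, 0, 1/24, 0, -1/720, 0, 1/40320, 0, …
L₀ from L_f via x↦r, Dx↦r'^{-1}Dx.
h=∫h₀ ⇒ L = L₀·Dx.
L = (4 + 12·x + 12·x^2 + 4·x^3)·Dx - Dx^2 + (1 + x)·Dx^3  (order 3).
h: a_k = 0, 1, 0, -2/3, -1/2, 1/30, 2/9, 41/315, 1/120, -719/22680, …
ICs: h(0) = 0, h′(0) = 1, h′′(0) = 0.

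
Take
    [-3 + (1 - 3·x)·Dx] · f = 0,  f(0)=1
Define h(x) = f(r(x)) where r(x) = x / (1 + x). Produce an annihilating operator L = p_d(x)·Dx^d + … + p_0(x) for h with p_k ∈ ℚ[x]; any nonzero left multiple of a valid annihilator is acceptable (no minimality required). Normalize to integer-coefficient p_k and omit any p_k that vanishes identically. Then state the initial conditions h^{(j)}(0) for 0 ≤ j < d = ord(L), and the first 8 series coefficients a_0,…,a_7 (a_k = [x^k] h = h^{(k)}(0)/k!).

L = 3 + (-1 + x + 2·x^2)·Dx  (order 1).
h: a_k = 1, 3, 6, 12, 24, 48, 96, 192, …
ICs: h(0) = 1.

f: a_k = 1, 3, 9, 27, 81, 243, 729, 2187, …
L₀ from L_f via x↦r, Dx↦r'^{-1}Dx.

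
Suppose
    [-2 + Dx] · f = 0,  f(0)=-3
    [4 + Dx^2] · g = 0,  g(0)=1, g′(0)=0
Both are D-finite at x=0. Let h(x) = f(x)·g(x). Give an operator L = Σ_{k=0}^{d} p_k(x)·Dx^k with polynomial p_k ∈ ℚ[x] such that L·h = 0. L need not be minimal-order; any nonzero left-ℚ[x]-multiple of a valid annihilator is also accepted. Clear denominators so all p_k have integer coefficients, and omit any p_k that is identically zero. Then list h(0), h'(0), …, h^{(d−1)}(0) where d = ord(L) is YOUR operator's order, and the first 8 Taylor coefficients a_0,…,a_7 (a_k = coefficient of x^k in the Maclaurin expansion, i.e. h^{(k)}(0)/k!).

f: a_k = -3, -6, -6, -4, -2, -4/5, -4/15, -8/105, …
g: a_k = 1, 0, -2, 0, 2/3, 0, -4/45, 0, …
Product ⇒ symmetric product L₀, ord ≤ 2.
L = 8 - 4·Dx + Dx^2  (order 2).
h: a_k = -3, -6, 0, 8, 8, 16/5, 0, -64/105, …
ICs: h(0) = -3, h′(0) = -6.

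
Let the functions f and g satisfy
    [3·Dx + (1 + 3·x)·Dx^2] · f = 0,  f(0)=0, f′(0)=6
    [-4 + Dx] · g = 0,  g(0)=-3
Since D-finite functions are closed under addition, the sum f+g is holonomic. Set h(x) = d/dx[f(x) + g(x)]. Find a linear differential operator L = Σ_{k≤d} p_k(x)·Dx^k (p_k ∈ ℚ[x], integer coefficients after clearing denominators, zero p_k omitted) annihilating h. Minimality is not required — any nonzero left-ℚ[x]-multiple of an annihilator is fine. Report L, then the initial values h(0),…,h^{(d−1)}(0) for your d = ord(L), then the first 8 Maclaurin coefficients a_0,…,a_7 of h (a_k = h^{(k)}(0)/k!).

f: a_k = 0, 6, -9, 18, -81/2, 486/5, -243, 4374/7, …
g: a_k = -3, -12, -24, -32, -32, -128/5, -256/15, -1024/105, …
Weyl lclm of L_f,L_g ⇒ L₀ (ord ≤ 3).
Derive L from L₀ (diff closure).
L = (-120 - 144·x) + (2 - 96·x - 144·x^2)·Dx + (7 + 33·x + 36·x^2)·Dx^2  (order 2).
h: a_k = -6, -66, -42, -290, 358, -7802/5, 64586/15, -1381906/105, …
ICs: h(0) = -6, h′(0) = -66.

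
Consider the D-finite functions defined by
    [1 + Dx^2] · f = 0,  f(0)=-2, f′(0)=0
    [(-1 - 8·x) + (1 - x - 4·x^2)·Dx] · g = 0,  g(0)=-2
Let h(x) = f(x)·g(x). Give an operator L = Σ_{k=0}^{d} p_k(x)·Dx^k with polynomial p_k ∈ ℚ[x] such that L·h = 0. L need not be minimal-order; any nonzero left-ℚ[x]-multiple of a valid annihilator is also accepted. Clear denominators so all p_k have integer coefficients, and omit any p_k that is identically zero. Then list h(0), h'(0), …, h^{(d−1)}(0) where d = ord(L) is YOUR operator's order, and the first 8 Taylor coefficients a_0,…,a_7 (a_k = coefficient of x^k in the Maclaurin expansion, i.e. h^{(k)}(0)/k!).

f: a_k = -2, 0, 1, 0, -1/12, 0, 1/360, 0, …
g: a_k = -2, -2, -10, -18, -58, -130, -362, -882, …
Product ⇒ symmetric product L₀, ord ≤ 2.
L = (7 + x + 4·x^2) + (2 + 16·x)·Dx + (-1 + x + 4·x^2)·Dx^2  (order 2).
h: a_k = 4, 4, 18, 34, 637/6, 1453/6, 120029/180, 294389/180, …
ICs: h(0) = 4, h′(0) = 4.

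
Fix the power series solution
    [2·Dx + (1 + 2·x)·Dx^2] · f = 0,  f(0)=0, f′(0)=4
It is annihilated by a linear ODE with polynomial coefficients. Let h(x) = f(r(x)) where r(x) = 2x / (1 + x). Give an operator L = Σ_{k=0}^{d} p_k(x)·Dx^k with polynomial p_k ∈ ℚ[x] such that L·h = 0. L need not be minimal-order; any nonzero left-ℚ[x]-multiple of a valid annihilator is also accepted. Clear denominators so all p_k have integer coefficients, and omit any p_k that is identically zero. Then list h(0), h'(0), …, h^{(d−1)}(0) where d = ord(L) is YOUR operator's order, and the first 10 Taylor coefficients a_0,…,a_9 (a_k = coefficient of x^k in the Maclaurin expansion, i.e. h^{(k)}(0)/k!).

L = (6 + 10·x)·Dx + (1 + 6·x + 5·x^2)·Dx^2  (order 2).
h: a_k = 0, 8, -24, 248/3, -312, 6248/5, -5208, 156248/7, -97656, 3906248/9, …
ICs: h(0) = 0, h′(0) = 8.

f: a_k = 0, 4, -4, 16/3, -8, 64/5, -64/3, 256/7, -64, 1024/9, …
L₀ from L_f via x↦r, Dx↦r'^{-1}Dx.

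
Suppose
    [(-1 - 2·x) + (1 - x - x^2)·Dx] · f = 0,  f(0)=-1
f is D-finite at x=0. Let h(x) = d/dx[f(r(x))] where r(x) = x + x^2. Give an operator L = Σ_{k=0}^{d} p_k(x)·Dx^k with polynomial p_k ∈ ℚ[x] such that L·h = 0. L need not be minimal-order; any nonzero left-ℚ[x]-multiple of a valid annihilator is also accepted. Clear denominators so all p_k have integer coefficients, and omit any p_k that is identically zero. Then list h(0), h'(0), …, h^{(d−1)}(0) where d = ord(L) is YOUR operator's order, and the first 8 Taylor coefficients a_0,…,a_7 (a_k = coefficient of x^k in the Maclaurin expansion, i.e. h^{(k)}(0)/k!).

L = (6 + 24·x + 48·x^2 + 68·x^3 + 84·x^4 + 60·x^5 + 20·x^6) + (-1 - 3·x + 12·x^3 + 25·x^4 + 24·x^5 + 14·x^6 + 4·x^7)·Dx  (order 1).
h: a_k = -1, -6, -21, -64, -185, -516, -1393, -3688, …
ICs: h(0) = -1.

f: a_k = -1, -1, -2, -3, -5, -8, -13, -21, …
h₀=f(r): pull back L_f along r ⇒ L₀.
h₀' ⇒ L via d/dx closure of L₀.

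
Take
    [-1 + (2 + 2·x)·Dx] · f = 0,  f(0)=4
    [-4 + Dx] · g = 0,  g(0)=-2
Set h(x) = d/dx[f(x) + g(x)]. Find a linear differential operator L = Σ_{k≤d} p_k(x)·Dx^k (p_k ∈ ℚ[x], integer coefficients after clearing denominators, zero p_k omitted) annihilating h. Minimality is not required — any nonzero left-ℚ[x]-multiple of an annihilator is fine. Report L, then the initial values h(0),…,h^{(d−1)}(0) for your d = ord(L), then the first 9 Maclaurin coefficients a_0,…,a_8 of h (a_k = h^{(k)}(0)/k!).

L = (-44 - 32·x) + (-61 - 128·x - 64·x^2)·Dx + (18 + 34·x + 16·x^2)·Dx^2  (order 2).
h: a_k = -6, -33, -253/4, -2063/24, -16279/192, -132017/1920, -1038181/23040, -8523743/322560, -65081839/5160960, …
ICs: h(0) = -6, h′(0) = -33.

f: a_k = 4, 2, -1/2, 1/4, -5/32, 7/64, -21/256, 33/512, -429/8192, …
g: a_k = -2, -8, -16, -64/3, -64/3, -256/15, -512/45, -2048/315, -1024/315, …
Sum ⇒ L₀ = lclm(L_f,L_g) in ℚ(x)⟨Dx⟩.
h₀' ⇒ L via d/dx closure of L₀.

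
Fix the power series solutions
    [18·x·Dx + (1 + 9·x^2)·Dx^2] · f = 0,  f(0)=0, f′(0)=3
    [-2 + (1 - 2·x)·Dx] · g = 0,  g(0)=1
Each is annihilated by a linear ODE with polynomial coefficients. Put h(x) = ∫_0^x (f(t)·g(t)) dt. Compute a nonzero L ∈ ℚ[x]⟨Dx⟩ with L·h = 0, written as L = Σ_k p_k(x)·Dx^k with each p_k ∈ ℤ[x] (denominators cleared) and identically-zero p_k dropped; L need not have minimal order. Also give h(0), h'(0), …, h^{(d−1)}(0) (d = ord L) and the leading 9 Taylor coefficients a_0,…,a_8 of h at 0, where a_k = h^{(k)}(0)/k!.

f: a_k = 0, 3, 0, -9, 0, 243/5, 0, -2187/7, 0, …
g: a_k = 1, 2, 4, 8, 16, 32, 64, 128, 256, …
h₀=f·g: eliminate ⇒ L₀, order ≤ 2·1.
Integrate: L := L₀·Dx.
L = 36·x·Dx + (4 - 18·x + 72·x^2)·Dx^2 + (-1 + 2·x - 9·x^2 + 18·x^3)·Dx^3  (order 3).
h: a_k = 0, 0, 3/2, 2, 3/4, 6/5, 101/10, 606/35, -2451/280, …
ICs: h(0) = 0, h′(0) = 0, h′′(0) = 3.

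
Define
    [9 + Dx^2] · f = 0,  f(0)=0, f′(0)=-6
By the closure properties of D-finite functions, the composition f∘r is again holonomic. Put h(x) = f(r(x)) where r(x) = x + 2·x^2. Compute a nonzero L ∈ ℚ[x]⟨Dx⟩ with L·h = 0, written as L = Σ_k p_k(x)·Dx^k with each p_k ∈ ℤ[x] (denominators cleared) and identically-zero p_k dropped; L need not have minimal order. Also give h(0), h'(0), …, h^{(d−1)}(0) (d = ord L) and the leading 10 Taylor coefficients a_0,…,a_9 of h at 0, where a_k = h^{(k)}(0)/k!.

f: a_k = 0, -6, 0, 9, 0, -81/20, 0, 243/280, 0, -243/2240, …
h₀=f(r): pull back L_f along r ⇒ L₀.
L = (9 + 108·x + 432·x^2 + 576·x^3) - 4·Dx + (1 + 4·x)·Dx^2  (order 2).
h: a_k = 0, -6, -12, 9, 54, 2079/20, 63/2, -45117/280, -6237/20, -562707/2240, …
ICs: h(0) = 0, h′(0) = -6.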